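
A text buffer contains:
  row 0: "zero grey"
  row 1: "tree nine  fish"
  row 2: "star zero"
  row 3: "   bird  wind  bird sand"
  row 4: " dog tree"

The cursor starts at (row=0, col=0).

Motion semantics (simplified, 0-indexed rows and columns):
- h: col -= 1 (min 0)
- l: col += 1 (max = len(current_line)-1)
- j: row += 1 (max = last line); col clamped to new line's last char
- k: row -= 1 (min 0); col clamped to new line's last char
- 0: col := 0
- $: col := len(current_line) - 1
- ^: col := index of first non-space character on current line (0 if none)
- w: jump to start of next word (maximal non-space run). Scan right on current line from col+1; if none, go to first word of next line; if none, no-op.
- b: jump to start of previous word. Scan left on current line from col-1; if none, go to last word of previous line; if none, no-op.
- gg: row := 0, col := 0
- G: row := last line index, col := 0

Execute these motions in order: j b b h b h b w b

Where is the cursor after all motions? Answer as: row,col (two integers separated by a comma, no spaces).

Answer: 0,0

Derivation:
After 1 (j): row=1 col=0 char='t'
After 2 (b): row=0 col=5 char='g'
After 3 (b): row=0 col=0 char='z'
After 4 (h): row=0 col=0 char='z'
After 5 (b): row=0 col=0 char='z'
After 6 (h): row=0 col=0 char='z'
After 7 (b): row=0 col=0 char='z'
After 8 (w): row=0 col=5 char='g'
After 9 (b): row=0 col=0 char='z'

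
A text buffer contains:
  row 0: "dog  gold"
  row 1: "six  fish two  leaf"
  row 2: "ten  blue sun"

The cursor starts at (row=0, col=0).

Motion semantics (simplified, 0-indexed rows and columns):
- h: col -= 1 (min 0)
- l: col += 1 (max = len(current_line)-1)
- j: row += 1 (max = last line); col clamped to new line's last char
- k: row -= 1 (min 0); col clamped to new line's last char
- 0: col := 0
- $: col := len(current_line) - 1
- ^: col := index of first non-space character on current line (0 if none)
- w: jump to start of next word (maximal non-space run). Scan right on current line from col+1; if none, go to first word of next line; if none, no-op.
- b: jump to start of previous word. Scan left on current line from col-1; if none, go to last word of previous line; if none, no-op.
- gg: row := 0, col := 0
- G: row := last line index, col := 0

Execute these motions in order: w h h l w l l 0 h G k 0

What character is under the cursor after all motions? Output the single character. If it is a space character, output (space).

Answer: s

Derivation:
After 1 (w): row=0 col=5 char='g'
After 2 (h): row=0 col=4 char='_'
After 3 (h): row=0 col=3 char='_'
After 4 (l): row=0 col=4 char='_'
After 5 (w): row=0 col=5 char='g'
After 6 (l): row=0 col=6 char='o'
After 7 (l): row=0 col=7 char='l'
After 8 (0): row=0 col=0 char='d'
After 9 (h): row=0 col=0 char='d'
After 10 (G): row=2 col=0 char='t'
After 11 (k): row=1 col=0 char='s'
After 12 (0): row=1 col=0 char='s'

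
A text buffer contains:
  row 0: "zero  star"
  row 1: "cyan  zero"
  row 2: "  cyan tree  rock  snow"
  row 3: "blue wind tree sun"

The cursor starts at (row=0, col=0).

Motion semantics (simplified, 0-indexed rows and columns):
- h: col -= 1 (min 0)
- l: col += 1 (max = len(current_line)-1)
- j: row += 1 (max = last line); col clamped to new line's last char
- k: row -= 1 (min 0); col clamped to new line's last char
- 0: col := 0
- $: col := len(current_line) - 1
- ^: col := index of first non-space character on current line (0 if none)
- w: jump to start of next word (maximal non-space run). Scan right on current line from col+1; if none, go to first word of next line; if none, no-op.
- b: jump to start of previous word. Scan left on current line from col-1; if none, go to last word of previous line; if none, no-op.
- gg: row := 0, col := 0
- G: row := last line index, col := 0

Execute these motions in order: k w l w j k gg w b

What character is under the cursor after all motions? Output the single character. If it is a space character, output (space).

After 1 (k): row=0 col=0 char='z'
After 2 (w): row=0 col=6 char='s'
After 3 (l): row=0 col=7 char='t'
After 4 (w): row=1 col=0 char='c'
After 5 (j): row=2 col=0 char='_'
After 6 (k): row=1 col=0 char='c'
After 7 (gg): row=0 col=0 char='z'
After 8 (w): row=0 col=6 char='s'
After 9 (b): row=0 col=0 char='z'

Answer: z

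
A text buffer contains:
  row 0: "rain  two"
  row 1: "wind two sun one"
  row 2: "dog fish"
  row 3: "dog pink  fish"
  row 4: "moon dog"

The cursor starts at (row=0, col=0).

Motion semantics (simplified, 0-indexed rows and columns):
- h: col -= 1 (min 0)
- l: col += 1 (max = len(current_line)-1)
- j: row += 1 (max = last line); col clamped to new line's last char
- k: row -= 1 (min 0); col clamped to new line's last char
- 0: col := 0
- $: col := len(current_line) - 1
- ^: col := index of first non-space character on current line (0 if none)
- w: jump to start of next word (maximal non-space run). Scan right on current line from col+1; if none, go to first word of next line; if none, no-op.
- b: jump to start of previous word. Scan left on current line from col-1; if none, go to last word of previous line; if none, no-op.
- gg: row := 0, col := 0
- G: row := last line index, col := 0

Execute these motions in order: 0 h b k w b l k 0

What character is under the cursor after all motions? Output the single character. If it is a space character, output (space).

After 1 (0): row=0 col=0 char='r'
After 2 (h): row=0 col=0 char='r'
After 3 (b): row=0 col=0 char='r'
After 4 (k): row=0 col=0 char='r'
After 5 (w): row=0 col=6 char='t'
After 6 (b): row=0 col=0 char='r'
After 7 (l): row=0 col=1 char='a'
After 8 (k): row=0 col=1 char='a'
After 9 (0): row=0 col=0 char='r'

Answer: r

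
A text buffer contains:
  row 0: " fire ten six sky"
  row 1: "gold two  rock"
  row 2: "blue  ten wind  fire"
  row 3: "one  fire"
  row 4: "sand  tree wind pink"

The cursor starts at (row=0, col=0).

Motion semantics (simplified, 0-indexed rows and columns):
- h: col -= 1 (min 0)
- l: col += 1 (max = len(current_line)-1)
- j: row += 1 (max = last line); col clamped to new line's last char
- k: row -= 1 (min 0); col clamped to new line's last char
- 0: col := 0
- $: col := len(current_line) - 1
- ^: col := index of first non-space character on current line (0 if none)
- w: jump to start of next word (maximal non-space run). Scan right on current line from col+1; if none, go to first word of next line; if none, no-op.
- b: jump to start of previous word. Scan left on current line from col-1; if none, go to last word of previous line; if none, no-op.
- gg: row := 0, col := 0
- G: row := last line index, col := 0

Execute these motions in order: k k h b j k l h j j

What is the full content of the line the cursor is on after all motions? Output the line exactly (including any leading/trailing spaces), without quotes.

After 1 (k): row=0 col=0 char='_'
After 2 (k): row=0 col=0 char='_'
After 3 (h): row=0 col=0 char='_'
After 4 (b): row=0 col=0 char='_'
After 5 (j): row=1 col=0 char='g'
After 6 (k): row=0 col=0 char='_'
After 7 (l): row=0 col=1 char='f'
After 8 (h): row=0 col=0 char='_'
After 9 (j): row=1 col=0 char='g'
After 10 (j): row=2 col=0 char='b'

Answer: blue  ten wind  fire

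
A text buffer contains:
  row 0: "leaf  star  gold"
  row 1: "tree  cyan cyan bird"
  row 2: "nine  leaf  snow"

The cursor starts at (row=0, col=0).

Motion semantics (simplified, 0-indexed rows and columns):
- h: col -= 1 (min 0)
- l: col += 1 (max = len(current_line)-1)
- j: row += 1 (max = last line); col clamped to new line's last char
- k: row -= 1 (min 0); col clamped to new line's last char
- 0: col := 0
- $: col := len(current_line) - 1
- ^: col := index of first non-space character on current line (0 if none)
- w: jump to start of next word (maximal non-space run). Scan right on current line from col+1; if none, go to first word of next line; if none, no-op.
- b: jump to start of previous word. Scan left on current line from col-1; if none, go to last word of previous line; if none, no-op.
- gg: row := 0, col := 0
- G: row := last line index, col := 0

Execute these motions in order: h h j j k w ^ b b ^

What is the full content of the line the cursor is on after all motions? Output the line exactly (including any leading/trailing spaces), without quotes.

After 1 (h): row=0 col=0 char='l'
After 2 (h): row=0 col=0 char='l'
After 3 (j): row=1 col=0 char='t'
After 4 (j): row=2 col=0 char='n'
After 5 (k): row=1 col=0 char='t'
After 6 (w): row=1 col=6 char='c'
After 7 (^): row=1 col=0 char='t'
After 8 (b): row=0 col=12 char='g'
After 9 (b): row=0 col=6 char='s'
After 10 (^): row=0 col=0 char='l'

Answer: leaf  star  gold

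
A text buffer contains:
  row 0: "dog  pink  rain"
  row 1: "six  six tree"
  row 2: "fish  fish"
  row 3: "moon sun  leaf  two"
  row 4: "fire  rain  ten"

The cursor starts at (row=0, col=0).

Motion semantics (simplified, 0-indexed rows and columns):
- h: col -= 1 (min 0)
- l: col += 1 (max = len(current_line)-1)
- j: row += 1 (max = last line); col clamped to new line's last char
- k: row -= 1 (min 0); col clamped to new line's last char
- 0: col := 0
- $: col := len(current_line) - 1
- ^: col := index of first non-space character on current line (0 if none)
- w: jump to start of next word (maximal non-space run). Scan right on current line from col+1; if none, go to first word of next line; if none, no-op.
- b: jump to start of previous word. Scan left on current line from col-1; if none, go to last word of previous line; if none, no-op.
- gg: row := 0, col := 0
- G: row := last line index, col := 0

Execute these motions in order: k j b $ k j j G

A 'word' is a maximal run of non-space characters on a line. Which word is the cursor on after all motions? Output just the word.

After 1 (k): row=0 col=0 char='d'
After 2 (j): row=1 col=0 char='s'
After 3 (b): row=0 col=11 char='r'
After 4 ($): row=0 col=14 char='n'
After 5 (k): row=0 col=14 char='n'
After 6 (j): row=1 col=12 char='e'
After 7 (j): row=2 col=9 char='h'
After 8 (G): row=4 col=0 char='f'

Answer: fire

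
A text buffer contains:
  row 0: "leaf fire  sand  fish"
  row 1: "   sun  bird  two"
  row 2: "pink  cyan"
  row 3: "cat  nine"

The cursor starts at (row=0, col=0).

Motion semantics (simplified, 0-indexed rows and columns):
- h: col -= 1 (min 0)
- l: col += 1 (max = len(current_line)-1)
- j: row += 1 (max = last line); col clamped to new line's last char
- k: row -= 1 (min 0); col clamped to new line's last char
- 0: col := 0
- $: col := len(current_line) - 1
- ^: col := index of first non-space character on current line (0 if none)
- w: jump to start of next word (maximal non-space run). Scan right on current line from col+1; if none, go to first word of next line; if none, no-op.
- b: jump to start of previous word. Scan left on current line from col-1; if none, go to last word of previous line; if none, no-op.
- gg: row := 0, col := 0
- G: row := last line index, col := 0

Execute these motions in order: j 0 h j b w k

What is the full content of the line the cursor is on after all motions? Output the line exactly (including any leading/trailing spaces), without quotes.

Answer:    sun  bird  two

Derivation:
After 1 (j): row=1 col=0 char='_'
After 2 (0): row=1 col=0 char='_'
After 3 (h): row=1 col=0 char='_'
After 4 (j): row=2 col=0 char='p'
After 5 (b): row=1 col=14 char='t'
After 6 (w): row=2 col=0 char='p'
After 7 (k): row=1 col=0 char='_'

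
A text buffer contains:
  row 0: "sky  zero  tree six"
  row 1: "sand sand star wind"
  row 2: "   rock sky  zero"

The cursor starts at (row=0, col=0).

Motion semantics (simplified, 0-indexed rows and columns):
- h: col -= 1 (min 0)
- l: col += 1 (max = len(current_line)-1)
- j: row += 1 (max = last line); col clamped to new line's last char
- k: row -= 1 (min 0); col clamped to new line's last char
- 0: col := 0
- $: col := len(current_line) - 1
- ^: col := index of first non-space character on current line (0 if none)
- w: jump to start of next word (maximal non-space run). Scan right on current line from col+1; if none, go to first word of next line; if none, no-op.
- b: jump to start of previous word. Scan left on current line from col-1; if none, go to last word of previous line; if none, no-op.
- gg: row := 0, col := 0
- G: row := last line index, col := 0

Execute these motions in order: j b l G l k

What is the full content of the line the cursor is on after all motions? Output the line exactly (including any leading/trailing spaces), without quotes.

Answer: sand sand star wind

Derivation:
After 1 (j): row=1 col=0 char='s'
After 2 (b): row=0 col=16 char='s'
After 3 (l): row=0 col=17 char='i'
After 4 (G): row=2 col=0 char='_'
After 5 (l): row=2 col=1 char='_'
After 6 (k): row=1 col=1 char='a'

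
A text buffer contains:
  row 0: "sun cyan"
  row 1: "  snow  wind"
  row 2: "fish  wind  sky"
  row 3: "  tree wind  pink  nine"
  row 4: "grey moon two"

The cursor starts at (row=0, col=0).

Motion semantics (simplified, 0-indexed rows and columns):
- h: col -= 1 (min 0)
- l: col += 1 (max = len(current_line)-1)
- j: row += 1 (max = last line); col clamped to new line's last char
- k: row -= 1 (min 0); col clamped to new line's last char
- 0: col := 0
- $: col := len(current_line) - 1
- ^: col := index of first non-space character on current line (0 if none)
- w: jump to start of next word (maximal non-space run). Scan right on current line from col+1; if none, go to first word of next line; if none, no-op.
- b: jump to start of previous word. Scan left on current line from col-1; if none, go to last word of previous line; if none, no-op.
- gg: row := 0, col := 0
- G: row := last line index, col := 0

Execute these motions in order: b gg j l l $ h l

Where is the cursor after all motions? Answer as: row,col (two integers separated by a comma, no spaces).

Answer: 1,11

Derivation:
After 1 (b): row=0 col=0 char='s'
After 2 (gg): row=0 col=0 char='s'
After 3 (j): row=1 col=0 char='_'
After 4 (l): row=1 col=1 char='_'
After 5 (l): row=1 col=2 char='s'
After 6 ($): row=1 col=11 char='d'
After 7 (h): row=1 col=10 char='n'
After 8 (l): row=1 col=11 char='d'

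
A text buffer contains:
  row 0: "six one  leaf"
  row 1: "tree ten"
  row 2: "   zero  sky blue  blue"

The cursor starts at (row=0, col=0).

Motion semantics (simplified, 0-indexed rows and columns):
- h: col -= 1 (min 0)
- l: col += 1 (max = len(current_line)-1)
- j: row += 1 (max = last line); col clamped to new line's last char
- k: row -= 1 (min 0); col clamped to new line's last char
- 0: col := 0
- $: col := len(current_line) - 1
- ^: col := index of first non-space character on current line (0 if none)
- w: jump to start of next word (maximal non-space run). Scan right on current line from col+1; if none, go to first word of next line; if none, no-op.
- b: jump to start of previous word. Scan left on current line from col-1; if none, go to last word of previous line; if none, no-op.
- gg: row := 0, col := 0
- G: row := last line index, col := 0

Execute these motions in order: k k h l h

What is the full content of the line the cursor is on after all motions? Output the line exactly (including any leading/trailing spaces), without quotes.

After 1 (k): row=0 col=0 char='s'
After 2 (k): row=0 col=0 char='s'
After 3 (h): row=0 col=0 char='s'
After 4 (l): row=0 col=1 char='i'
After 5 (h): row=0 col=0 char='s'

Answer: six one  leaf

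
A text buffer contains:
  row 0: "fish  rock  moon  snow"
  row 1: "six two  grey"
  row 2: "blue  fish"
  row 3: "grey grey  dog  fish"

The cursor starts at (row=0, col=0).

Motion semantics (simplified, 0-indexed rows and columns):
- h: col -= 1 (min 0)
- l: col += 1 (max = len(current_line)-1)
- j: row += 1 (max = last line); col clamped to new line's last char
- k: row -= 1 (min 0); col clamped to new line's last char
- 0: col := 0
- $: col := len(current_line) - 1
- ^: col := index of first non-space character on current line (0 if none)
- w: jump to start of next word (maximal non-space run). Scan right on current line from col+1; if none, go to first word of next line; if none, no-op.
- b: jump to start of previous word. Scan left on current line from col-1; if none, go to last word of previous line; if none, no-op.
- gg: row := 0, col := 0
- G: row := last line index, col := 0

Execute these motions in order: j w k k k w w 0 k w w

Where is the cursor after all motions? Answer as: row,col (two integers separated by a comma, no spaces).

Answer: 0,12

Derivation:
After 1 (j): row=1 col=0 char='s'
After 2 (w): row=1 col=4 char='t'
After 3 (k): row=0 col=4 char='_'
After 4 (k): row=0 col=4 char='_'
After 5 (k): row=0 col=4 char='_'
After 6 (w): row=0 col=6 char='r'
After 7 (w): row=0 col=12 char='m'
After 8 (0): row=0 col=0 char='f'
After 9 (k): row=0 col=0 char='f'
After 10 (w): row=0 col=6 char='r'
After 11 (w): row=0 col=12 char='m'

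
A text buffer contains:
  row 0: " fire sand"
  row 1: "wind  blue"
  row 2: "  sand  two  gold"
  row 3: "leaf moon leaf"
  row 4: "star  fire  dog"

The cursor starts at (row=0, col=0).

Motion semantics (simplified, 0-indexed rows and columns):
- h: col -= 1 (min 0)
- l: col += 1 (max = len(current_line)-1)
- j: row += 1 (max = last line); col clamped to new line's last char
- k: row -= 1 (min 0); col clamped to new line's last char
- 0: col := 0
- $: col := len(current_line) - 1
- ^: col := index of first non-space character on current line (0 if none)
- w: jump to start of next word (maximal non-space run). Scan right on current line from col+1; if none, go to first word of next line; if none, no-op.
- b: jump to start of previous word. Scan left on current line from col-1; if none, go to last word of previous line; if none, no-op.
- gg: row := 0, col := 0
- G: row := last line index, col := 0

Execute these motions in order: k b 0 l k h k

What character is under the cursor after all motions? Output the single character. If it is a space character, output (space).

Answer: (space)

Derivation:
After 1 (k): row=0 col=0 char='_'
After 2 (b): row=0 col=0 char='_'
After 3 (0): row=0 col=0 char='_'
After 4 (l): row=0 col=1 char='f'
After 5 (k): row=0 col=1 char='f'
After 6 (h): row=0 col=0 char='_'
After 7 (k): row=0 col=0 char='_'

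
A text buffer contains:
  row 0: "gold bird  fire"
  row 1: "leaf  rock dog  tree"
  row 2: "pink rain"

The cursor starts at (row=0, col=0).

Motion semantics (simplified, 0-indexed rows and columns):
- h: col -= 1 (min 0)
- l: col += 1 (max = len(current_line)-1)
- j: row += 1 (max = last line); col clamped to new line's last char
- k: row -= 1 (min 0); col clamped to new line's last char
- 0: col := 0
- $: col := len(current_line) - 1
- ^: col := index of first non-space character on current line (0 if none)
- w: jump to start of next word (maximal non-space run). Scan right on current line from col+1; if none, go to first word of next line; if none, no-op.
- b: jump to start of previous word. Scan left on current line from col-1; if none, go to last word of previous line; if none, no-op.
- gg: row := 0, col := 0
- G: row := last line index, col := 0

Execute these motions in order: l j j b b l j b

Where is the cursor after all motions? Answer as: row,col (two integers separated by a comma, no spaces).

After 1 (l): row=0 col=1 char='o'
After 2 (j): row=1 col=1 char='e'
After 3 (j): row=2 col=1 char='i'
After 4 (b): row=2 col=0 char='p'
After 5 (b): row=1 col=16 char='t'
After 6 (l): row=1 col=17 char='r'
After 7 (j): row=2 col=8 char='n'
After 8 (b): row=2 col=5 char='r'

Answer: 2,5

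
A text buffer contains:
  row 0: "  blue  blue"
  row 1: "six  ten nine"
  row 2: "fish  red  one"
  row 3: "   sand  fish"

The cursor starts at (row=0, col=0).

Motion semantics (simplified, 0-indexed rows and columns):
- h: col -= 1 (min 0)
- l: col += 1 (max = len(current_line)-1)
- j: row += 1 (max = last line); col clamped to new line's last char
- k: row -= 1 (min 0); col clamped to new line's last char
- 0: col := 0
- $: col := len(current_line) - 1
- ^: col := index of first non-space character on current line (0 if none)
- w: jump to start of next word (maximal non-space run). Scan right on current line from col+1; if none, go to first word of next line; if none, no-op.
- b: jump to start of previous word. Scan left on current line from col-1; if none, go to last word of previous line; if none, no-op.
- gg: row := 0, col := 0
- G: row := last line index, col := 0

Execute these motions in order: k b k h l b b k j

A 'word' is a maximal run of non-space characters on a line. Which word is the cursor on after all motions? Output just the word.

Answer: six

Derivation:
After 1 (k): row=0 col=0 char='_'
After 2 (b): row=0 col=0 char='_'
After 3 (k): row=0 col=0 char='_'
After 4 (h): row=0 col=0 char='_'
After 5 (l): row=0 col=1 char='_'
After 6 (b): row=0 col=1 char='_'
After 7 (b): row=0 col=1 char='_'
After 8 (k): row=0 col=1 char='_'
After 9 (j): row=1 col=1 char='i'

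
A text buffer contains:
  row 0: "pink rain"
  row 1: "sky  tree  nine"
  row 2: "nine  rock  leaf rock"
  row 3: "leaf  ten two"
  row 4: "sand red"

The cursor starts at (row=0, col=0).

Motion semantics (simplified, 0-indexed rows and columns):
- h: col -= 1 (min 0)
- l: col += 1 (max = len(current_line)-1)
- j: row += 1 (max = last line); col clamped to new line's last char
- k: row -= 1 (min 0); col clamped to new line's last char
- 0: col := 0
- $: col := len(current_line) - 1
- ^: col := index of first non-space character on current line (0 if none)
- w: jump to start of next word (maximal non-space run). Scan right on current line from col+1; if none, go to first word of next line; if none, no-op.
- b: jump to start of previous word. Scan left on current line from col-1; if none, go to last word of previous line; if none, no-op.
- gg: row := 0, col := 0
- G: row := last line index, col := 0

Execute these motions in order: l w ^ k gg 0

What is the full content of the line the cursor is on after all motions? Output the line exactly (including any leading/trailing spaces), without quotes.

After 1 (l): row=0 col=1 char='i'
After 2 (w): row=0 col=5 char='r'
After 3 (^): row=0 col=0 char='p'
After 4 (k): row=0 col=0 char='p'
After 5 (gg): row=0 col=0 char='p'
After 6 (0): row=0 col=0 char='p'

Answer: pink rain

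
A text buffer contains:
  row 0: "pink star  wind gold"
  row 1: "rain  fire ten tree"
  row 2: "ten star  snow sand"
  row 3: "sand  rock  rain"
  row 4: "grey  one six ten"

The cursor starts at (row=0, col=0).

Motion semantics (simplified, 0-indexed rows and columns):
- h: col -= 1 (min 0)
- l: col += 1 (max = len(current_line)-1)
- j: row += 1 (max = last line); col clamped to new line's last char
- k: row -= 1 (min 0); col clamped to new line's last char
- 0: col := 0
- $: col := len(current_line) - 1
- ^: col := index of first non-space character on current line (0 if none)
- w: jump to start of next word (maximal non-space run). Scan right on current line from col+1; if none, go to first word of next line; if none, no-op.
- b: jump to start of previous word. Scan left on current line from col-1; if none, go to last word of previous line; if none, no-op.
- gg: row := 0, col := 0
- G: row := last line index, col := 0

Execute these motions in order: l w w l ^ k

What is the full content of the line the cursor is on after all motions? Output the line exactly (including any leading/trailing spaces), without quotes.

Answer: pink star  wind gold

Derivation:
After 1 (l): row=0 col=1 char='i'
After 2 (w): row=0 col=5 char='s'
After 3 (w): row=0 col=11 char='w'
After 4 (l): row=0 col=12 char='i'
After 5 (^): row=0 col=0 char='p'
After 6 (k): row=0 col=0 char='p'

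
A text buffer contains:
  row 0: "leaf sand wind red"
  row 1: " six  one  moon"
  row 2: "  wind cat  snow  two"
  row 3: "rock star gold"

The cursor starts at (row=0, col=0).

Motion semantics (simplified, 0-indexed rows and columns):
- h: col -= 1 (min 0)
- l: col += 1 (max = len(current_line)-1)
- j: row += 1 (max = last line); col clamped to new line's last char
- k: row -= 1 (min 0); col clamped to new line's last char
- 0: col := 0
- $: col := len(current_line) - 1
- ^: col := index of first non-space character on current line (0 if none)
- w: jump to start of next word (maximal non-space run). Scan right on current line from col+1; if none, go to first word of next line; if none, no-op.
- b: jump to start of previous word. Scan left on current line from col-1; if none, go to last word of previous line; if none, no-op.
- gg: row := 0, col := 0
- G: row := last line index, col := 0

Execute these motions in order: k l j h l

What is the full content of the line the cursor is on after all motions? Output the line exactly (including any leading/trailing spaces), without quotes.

After 1 (k): row=0 col=0 char='l'
After 2 (l): row=0 col=1 char='e'
After 3 (j): row=1 col=1 char='s'
After 4 (h): row=1 col=0 char='_'
After 5 (l): row=1 col=1 char='s'

Answer:  six  one  moon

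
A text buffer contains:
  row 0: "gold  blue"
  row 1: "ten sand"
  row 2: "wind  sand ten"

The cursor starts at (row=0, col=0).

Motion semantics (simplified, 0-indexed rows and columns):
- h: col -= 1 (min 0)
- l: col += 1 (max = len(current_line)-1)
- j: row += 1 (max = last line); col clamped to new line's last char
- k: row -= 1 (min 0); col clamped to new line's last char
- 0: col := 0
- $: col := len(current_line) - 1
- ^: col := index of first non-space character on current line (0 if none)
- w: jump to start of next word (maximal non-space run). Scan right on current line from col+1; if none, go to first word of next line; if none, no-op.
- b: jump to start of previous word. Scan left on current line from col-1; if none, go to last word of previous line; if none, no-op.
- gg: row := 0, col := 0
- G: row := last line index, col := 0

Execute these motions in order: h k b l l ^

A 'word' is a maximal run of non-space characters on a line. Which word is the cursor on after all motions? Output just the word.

Answer: gold

Derivation:
After 1 (h): row=0 col=0 char='g'
After 2 (k): row=0 col=0 char='g'
After 3 (b): row=0 col=0 char='g'
After 4 (l): row=0 col=1 char='o'
After 5 (l): row=0 col=2 char='l'
After 6 (^): row=0 col=0 char='g'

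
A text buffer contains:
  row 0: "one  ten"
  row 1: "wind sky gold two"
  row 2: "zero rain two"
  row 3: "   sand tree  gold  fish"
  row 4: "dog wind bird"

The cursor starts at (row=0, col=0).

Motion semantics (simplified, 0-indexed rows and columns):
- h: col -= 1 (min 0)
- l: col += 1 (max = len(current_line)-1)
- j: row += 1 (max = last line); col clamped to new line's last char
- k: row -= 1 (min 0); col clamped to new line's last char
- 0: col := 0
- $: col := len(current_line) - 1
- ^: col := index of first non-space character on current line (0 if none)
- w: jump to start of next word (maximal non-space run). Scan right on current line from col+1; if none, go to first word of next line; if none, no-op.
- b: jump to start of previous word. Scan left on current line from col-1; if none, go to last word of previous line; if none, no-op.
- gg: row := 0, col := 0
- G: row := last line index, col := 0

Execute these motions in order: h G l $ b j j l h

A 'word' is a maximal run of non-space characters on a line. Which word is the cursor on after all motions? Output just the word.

After 1 (h): row=0 col=0 char='o'
After 2 (G): row=4 col=0 char='d'
After 3 (l): row=4 col=1 char='o'
After 4 ($): row=4 col=12 char='d'
After 5 (b): row=4 col=9 char='b'
After 6 (j): row=4 col=9 char='b'
After 7 (j): row=4 col=9 char='b'
After 8 (l): row=4 col=10 char='i'
After 9 (h): row=4 col=9 char='b'

Answer: bird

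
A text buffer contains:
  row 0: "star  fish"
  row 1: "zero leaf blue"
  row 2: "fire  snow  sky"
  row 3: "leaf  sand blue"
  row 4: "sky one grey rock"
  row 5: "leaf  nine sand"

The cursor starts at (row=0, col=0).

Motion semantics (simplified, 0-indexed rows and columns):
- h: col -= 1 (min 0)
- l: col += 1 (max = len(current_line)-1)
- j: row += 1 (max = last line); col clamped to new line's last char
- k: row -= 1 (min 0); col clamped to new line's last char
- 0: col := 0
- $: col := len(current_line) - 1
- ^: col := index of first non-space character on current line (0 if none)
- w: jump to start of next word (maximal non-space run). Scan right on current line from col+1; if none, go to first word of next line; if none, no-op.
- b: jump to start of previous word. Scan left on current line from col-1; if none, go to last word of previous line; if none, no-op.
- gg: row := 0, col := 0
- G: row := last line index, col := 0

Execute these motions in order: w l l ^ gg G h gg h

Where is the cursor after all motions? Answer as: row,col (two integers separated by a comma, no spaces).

Answer: 0,0

Derivation:
After 1 (w): row=0 col=6 char='f'
After 2 (l): row=0 col=7 char='i'
After 3 (l): row=0 col=8 char='s'
After 4 (^): row=0 col=0 char='s'
After 5 (gg): row=0 col=0 char='s'
After 6 (G): row=5 col=0 char='l'
After 7 (h): row=5 col=0 char='l'
After 8 (gg): row=0 col=0 char='s'
After 9 (h): row=0 col=0 char='s'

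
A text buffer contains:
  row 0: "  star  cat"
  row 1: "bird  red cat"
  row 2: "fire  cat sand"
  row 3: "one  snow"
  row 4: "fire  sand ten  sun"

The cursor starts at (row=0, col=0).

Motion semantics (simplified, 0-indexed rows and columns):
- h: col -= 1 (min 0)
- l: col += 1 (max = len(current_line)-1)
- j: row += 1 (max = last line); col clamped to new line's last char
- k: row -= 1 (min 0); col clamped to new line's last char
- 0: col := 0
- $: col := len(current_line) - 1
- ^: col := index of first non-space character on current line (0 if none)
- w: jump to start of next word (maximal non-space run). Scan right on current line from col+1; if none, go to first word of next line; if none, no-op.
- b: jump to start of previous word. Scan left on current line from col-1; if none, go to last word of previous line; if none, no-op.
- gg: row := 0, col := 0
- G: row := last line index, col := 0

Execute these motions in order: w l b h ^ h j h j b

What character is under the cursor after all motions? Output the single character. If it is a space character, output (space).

Answer: c

Derivation:
After 1 (w): row=0 col=2 char='s'
After 2 (l): row=0 col=3 char='t'
After 3 (b): row=0 col=2 char='s'
After 4 (h): row=0 col=1 char='_'
After 5 (^): row=0 col=2 char='s'
After 6 (h): row=0 col=1 char='_'
After 7 (j): row=1 col=1 char='i'
After 8 (h): row=1 col=0 char='b'
After 9 (j): row=2 col=0 char='f'
After 10 (b): row=1 col=10 char='c'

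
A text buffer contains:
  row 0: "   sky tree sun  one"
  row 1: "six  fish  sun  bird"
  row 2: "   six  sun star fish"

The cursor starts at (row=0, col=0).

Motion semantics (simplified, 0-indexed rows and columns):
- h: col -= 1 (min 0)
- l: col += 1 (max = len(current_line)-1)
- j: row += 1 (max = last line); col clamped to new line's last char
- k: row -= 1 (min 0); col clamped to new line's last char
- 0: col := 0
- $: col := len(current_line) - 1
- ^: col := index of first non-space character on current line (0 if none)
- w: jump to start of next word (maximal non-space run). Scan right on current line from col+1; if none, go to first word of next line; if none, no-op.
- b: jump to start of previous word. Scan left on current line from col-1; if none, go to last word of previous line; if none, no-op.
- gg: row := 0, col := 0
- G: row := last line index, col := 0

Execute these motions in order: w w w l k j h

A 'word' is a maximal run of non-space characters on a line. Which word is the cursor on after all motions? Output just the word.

After 1 (w): row=0 col=3 char='s'
After 2 (w): row=0 col=7 char='t'
After 3 (w): row=0 col=12 char='s'
After 4 (l): row=0 col=13 char='u'
After 5 (k): row=0 col=13 char='u'
After 6 (j): row=1 col=13 char='n'
After 7 (h): row=1 col=12 char='u'

Answer: sun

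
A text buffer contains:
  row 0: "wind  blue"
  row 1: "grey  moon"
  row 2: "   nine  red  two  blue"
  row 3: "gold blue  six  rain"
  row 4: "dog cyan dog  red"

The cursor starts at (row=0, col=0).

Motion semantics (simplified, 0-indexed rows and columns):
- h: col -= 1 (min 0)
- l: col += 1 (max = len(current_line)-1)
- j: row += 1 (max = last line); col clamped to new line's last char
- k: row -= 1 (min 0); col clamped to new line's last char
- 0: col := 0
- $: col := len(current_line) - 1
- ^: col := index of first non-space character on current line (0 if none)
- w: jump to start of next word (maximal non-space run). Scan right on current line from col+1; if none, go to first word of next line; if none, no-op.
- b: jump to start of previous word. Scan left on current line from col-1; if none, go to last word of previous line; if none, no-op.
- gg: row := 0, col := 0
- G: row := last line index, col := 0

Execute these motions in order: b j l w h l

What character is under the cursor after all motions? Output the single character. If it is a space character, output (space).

After 1 (b): row=0 col=0 char='w'
After 2 (j): row=1 col=0 char='g'
After 3 (l): row=1 col=1 char='r'
After 4 (w): row=1 col=6 char='m'
After 5 (h): row=1 col=5 char='_'
After 6 (l): row=1 col=6 char='m'

Answer: m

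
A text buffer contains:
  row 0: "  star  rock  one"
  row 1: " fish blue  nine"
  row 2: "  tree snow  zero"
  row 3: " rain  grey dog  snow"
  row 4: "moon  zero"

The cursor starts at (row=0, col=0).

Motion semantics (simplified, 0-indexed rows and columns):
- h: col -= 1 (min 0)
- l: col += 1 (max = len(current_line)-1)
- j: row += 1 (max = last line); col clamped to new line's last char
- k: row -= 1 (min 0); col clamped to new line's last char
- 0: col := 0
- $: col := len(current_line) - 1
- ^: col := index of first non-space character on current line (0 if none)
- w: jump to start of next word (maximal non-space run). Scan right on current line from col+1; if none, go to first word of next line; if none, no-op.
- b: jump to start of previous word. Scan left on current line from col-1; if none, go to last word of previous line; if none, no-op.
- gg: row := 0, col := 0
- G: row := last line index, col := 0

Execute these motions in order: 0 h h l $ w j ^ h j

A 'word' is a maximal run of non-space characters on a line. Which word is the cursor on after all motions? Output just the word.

After 1 (0): row=0 col=0 char='_'
After 2 (h): row=0 col=0 char='_'
After 3 (h): row=0 col=0 char='_'
After 4 (l): row=0 col=1 char='_'
After 5 ($): row=0 col=16 char='e'
After 6 (w): row=1 col=1 char='f'
After 7 (j): row=2 col=1 char='_'
After 8 (^): row=2 col=2 char='t'
After 9 (h): row=2 col=1 char='_'
After 10 (j): row=3 col=1 char='r'

Answer: rain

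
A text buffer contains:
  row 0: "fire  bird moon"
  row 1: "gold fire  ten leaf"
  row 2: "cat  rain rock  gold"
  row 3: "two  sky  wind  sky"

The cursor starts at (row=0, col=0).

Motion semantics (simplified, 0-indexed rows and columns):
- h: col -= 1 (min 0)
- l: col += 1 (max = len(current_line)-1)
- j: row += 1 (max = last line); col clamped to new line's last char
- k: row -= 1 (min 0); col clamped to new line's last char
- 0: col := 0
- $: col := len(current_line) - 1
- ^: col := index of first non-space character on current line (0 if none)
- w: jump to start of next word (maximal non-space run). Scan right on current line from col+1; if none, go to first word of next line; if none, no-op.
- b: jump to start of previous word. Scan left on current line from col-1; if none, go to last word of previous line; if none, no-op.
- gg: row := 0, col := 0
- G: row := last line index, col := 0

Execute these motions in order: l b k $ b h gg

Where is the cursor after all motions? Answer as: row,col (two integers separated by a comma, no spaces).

After 1 (l): row=0 col=1 char='i'
After 2 (b): row=0 col=0 char='f'
After 3 (k): row=0 col=0 char='f'
After 4 ($): row=0 col=14 char='n'
After 5 (b): row=0 col=11 char='m'
After 6 (h): row=0 col=10 char='_'
After 7 (gg): row=0 col=0 char='f'

Answer: 0,0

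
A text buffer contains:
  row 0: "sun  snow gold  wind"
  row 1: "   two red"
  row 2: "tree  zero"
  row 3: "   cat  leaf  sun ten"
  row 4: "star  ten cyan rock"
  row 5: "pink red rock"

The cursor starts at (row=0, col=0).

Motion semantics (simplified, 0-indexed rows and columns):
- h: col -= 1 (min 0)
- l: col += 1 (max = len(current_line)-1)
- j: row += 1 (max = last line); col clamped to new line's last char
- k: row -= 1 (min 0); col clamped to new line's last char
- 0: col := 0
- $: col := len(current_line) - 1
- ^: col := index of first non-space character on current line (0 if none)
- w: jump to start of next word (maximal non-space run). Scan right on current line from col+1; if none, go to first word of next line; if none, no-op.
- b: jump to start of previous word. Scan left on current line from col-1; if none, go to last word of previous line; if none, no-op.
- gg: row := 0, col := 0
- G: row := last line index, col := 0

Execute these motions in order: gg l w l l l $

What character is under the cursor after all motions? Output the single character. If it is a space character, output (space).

After 1 (gg): row=0 col=0 char='s'
After 2 (l): row=0 col=1 char='u'
After 3 (w): row=0 col=5 char='s'
After 4 (l): row=0 col=6 char='n'
After 5 (l): row=0 col=7 char='o'
After 6 (l): row=0 col=8 char='w'
After 7 ($): row=0 col=19 char='d'

Answer: d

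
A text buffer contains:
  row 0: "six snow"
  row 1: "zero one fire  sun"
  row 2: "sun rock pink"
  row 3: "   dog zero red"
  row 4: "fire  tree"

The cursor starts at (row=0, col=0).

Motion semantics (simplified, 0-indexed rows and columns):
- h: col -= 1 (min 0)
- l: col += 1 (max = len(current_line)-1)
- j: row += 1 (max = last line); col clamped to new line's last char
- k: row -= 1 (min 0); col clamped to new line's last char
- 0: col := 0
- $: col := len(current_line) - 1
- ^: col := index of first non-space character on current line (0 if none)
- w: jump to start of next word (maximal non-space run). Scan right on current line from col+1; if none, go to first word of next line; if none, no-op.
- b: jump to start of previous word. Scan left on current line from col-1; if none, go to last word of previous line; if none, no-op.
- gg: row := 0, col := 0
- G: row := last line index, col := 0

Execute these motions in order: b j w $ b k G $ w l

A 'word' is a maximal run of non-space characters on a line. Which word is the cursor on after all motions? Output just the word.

After 1 (b): row=0 col=0 char='s'
After 2 (j): row=1 col=0 char='z'
After 3 (w): row=1 col=5 char='o'
After 4 ($): row=1 col=17 char='n'
After 5 (b): row=1 col=15 char='s'
After 6 (k): row=0 col=7 char='w'
After 7 (G): row=4 col=0 char='f'
After 8 ($): row=4 col=9 char='e'
After 9 (w): row=4 col=9 char='e'
After 10 (l): row=4 col=9 char='e'

Answer: tree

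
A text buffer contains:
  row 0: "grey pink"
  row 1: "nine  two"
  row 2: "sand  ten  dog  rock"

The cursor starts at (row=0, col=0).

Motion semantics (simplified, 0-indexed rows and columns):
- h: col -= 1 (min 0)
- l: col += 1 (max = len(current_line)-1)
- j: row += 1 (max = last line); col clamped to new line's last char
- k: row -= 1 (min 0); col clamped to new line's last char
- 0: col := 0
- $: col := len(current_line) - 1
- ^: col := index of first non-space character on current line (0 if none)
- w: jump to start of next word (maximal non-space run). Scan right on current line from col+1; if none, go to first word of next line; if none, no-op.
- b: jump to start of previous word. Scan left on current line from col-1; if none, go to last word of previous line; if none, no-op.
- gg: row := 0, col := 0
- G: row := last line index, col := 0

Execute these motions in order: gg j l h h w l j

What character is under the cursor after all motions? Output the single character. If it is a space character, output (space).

Answer: e

Derivation:
After 1 (gg): row=0 col=0 char='g'
After 2 (j): row=1 col=0 char='n'
After 3 (l): row=1 col=1 char='i'
After 4 (h): row=1 col=0 char='n'
After 5 (h): row=1 col=0 char='n'
After 6 (w): row=1 col=6 char='t'
After 7 (l): row=1 col=7 char='w'
After 8 (j): row=2 col=7 char='e'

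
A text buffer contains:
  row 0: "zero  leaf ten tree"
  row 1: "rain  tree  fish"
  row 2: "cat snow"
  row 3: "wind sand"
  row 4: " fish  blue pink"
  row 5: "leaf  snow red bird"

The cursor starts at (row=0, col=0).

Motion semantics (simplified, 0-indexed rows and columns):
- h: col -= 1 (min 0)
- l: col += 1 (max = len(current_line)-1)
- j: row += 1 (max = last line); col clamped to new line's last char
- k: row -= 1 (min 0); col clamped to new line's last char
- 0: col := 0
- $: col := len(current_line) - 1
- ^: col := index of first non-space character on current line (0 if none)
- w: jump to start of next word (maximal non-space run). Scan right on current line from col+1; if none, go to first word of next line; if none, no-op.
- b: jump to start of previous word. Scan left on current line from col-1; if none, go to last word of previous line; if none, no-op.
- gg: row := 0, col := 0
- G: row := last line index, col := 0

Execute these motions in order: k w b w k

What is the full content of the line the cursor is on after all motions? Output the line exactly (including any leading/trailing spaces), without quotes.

Answer: zero  leaf ten tree

Derivation:
After 1 (k): row=0 col=0 char='z'
After 2 (w): row=0 col=6 char='l'
After 3 (b): row=0 col=0 char='z'
After 4 (w): row=0 col=6 char='l'
After 5 (k): row=0 col=6 char='l'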